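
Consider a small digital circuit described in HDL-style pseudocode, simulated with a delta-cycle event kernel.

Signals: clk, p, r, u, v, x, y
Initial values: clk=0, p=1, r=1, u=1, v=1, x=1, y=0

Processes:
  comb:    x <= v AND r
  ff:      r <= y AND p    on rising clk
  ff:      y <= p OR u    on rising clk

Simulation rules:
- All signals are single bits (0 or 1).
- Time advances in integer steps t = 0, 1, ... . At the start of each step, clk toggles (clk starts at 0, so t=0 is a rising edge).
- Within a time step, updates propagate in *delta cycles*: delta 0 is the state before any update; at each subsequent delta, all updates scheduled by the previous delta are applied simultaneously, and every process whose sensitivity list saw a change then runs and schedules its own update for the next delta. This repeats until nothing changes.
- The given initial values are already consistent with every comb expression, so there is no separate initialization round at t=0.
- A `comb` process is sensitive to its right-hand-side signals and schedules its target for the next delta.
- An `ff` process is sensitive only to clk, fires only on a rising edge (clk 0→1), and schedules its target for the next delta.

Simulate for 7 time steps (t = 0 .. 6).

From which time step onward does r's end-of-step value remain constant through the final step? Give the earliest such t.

2

t0.Δ0 y=0 p=1 r=1 clk=0 u=1 v=1 x=1
t0.Δ1 y=0 p=1 r=1 clk=1 u=1 v=1 x=1
t0.Δ2 y=1 p=1 r=0 clk=1 u=1 v=1 x=1
t0.Δ3 y=1 p=1 r=0 clk=1 u=1 v=1 x=0
t1.Δ0 y=1 p=1 r=0 clk=1 u=1 v=1 x=0
t1.Δ1 y=1 p=1 r=0 clk=0 u=1 v=1 x=0
t2.Δ0 y=1 p=1 r=0 clk=0 u=1 v=1 x=0
t2.Δ1 y=1 p=1 r=0 clk=1 u=1 v=1 x=0
t2.Δ2 y=1 p=1 r=1 clk=1 u=1 v=1 x=0
t2.Δ3 y=1 p=1 r=1 clk=1 u=1 v=1 x=1
t3.Δ0 y=1 p=1 r=1 clk=1 u=1 v=1 x=1
t3.Δ1 y=1 p=1 r=1 clk=0 u=1 v=1 x=1
t4.Δ0 y=1 p=1 r=1 clk=0 u=1 v=1 x=1
t4.Δ1 y=1 p=1 r=1 clk=1 u=1 v=1 x=1
t5.Δ0 y=1 p=1 r=1 clk=1 u=1 v=1 x=1
t5.Δ1 y=1 p=1 r=1 clk=0 u=1 v=1 x=1
t6.Δ0 y=1 p=1 r=1 clk=0 u=1 v=1 x=1
t6.Δ1 y=1 p=1 r=1 clk=1 u=1 v=1 x=1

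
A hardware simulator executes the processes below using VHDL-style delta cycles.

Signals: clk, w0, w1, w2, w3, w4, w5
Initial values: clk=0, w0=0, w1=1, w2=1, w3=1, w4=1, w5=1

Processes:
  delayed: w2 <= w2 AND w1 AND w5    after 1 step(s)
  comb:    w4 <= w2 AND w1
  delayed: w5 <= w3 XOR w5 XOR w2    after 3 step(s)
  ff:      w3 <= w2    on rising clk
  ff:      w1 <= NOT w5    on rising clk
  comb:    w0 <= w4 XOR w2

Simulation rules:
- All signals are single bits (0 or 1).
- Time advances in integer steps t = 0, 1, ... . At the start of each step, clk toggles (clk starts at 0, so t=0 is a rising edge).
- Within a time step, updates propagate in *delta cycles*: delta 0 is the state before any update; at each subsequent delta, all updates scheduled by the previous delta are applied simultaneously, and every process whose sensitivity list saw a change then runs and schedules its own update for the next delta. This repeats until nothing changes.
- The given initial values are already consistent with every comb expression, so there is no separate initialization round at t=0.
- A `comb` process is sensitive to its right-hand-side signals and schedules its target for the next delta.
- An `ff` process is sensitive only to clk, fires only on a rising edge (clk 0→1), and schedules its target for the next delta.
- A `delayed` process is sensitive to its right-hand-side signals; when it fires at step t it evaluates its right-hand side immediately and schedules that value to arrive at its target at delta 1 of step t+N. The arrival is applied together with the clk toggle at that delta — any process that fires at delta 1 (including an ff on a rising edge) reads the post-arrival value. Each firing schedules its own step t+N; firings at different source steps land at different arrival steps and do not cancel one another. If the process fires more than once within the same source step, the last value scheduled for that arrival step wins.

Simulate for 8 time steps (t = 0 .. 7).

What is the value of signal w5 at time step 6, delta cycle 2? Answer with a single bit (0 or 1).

t=0 Δ0: w0=0 w2=1 w1=1 w5=1 w4=1 w3=1 clk=0
  Δ1: clk:0→1
  Δ2: w1:1→0
  Δ3: w4:1→0
  Δ4: w0:0→1
  (4Δ to stable)
t=1 Δ0: w0=1 w2=1 w1=0 w5=1 w4=0 w3=1 clk=1
  Δ1: w2:1→0, clk:1→0
  Δ2: w0:1→0
  (2Δ to stable)
t=2 Δ0: w0=0 w2=0 w1=0 w5=1 w4=0 w3=1 clk=0
  Δ1: clk:0→1
  Δ2: w3:1→0
  (2Δ to stable)
t=3 Δ0: w0=0 w2=0 w1=0 w5=1 w4=0 w3=0 clk=1
  Δ1: clk:1→0
  (1Δ to stable)
t=4 Δ0: w0=0 w2=0 w1=0 w5=1 w4=0 w3=0 clk=0
  Δ1: w5:1→0, clk:0→1
  Δ2: w1:0→1
  (2Δ to stable)
t=5 Δ0: w0=0 w2=0 w1=1 w5=0 w4=0 w3=0 clk=1
  Δ1: w5:0→1, clk:1→0
  (1Δ to stable)
t=6 Δ0: w0=0 w2=0 w1=1 w5=1 w4=0 w3=0 clk=0
  Δ1: clk:0→1
  Δ2: w1:1→0
  (2Δ to stable)
t=7 Δ0: w0=0 w2=0 w1=0 w5=1 w4=0 w3=0 clk=1
  Δ1: w5:1→0, clk:1→0
  (1Δ to stable)

1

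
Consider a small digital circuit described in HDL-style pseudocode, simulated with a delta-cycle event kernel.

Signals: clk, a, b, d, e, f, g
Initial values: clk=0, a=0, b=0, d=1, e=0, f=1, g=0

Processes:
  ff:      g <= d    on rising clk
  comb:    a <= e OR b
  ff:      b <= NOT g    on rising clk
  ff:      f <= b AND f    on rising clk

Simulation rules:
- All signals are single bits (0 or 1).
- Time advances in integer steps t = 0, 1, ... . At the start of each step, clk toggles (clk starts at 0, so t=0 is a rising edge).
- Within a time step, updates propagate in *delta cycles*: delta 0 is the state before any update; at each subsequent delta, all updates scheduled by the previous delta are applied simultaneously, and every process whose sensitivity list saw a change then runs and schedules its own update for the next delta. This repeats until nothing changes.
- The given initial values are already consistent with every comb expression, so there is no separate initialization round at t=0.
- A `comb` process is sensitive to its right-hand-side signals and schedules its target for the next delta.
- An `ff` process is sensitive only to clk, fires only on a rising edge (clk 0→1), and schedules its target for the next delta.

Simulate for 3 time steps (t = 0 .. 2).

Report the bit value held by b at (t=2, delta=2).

t0.Δ0 g=0 clk=0 f=1 d=1 e=0 b=0 a=0
t0.Δ1 g=0 clk=1 f=1 d=1 e=0 b=0 a=0
t0.Δ2 g=1 clk=1 f=0 d=1 e=0 b=1 a=0
t0.Δ3 g=1 clk=1 f=0 d=1 e=0 b=1 a=1
t1.Δ0 g=1 clk=1 f=0 d=1 e=0 b=1 a=1
t1.Δ1 g=1 clk=0 f=0 d=1 e=0 b=1 a=1
t2.Δ0 g=1 clk=0 f=0 d=1 e=0 b=1 a=1
t2.Δ1 g=1 clk=1 f=0 d=1 e=0 b=1 a=1
t2.Δ2 g=1 clk=1 f=0 d=1 e=0 b=0 a=1
t2.Δ3 g=1 clk=1 f=0 d=1 e=0 b=0 a=0

0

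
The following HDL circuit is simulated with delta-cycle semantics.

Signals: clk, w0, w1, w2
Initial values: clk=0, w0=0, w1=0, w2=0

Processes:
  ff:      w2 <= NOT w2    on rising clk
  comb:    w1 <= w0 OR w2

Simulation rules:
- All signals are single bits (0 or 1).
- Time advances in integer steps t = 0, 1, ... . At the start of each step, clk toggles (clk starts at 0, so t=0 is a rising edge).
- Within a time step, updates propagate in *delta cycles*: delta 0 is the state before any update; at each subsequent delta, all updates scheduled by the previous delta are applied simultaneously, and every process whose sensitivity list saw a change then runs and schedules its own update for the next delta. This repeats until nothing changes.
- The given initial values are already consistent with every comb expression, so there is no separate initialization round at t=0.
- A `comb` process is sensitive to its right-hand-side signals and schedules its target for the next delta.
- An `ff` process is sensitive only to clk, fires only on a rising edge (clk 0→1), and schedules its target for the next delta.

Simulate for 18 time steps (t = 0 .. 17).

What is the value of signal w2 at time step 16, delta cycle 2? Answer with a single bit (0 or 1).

t0.Δ0 w1=0 w0=0 clk=0 w2=0
t0.Δ1 w1=0 w0=0 clk=1 w2=0
t0.Δ2 w1=0 w0=0 clk=1 w2=1
t0.Δ3 w1=1 w0=0 clk=1 w2=1
t1.Δ0 w1=1 w0=0 clk=1 w2=1
t1.Δ1 w1=1 w0=0 clk=0 w2=1
t2.Δ0 w1=1 w0=0 clk=0 w2=1
t2.Δ1 w1=1 w0=0 clk=1 w2=1
t2.Δ2 w1=1 w0=0 clk=1 w2=0
t2.Δ3 w1=0 w0=0 clk=1 w2=0
t3.Δ0 w1=0 w0=0 clk=1 w2=0
t3.Δ1 w1=0 w0=0 clk=0 w2=0
t4.Δ0 w1=0 w0=0 clk=0 w2=0
t4.Δ1 w1=0 w0=0 clk=1 w2=0
t4.Δ2 w1=0 w0=0 clk=1 w2=1
t4.Δ3 w1=1 w0=0 clk=1 w2=1
t5.Δ0 w1=1 w0=0 clk=1 w2=1
t5.Δ1 w1=1 w0=0 clk=0 w2=1
t6.Δ0 w1=1 w0=0 clk=0 w2=1
t6.Δ1 w1=1 w0=0 clk=1 w2=1
t6.Δ2 w1=1 w0=0 clk=1 w2=0
t6.Δ3 w1=0 w0=0 clk=1 w2=0
t7.Δ0 w1=0 w0=0 clk=1 w2=0
t7.Δ1 w1=0 w0=0 clk=0 w2=0
t8.Δ0 w1=0 w0=0 clk=0 w2=0
t8.Δ1 w1=0 w0=0 clk=1 w2=0
t8.Δ2 w1=0 w0=0 clk=1 w2=1
t8.Δ3 w1=1 w0=0 clk=1 w2=1
t9.Δ0 w1=1 w0=0 clk=1 w2=1
t9.Δ1 w1=1 w0=0 clk=0 w2=1
t10.Δ0 w1=1 w0=0 clk=0 w2=1
t10.Δ1 w1=1 w0=0 clk=1 w2=1
t10.Δ2 w1=1 w0=0 clk=1 w2=0
t10.Δ3 w1=0 w0=0 clk=1 w2=0
t11.Δ0 w1=0 w0=0 clk=1 w2=0
t11.Δ1 w1=0 w0=0 clk=0 w2=0
t12.Δ0 w1=0 w0=0 clk=0 w2=0
t12.Δ1 w1=0 w0=0 clk=1 w2=0
t12.Δ2 w1=0 w0=0 clk=1 w2=1
t12.Δ3 w1=1 w0=0 clk=1 w2=1
t13.Δ0 w1=1 w0=0 clk=1 w2=1
t13.Δ1 w1=1 w0=0 clk=0 w2=1
t14.Δ0 w1=1 w0=0 clk=0 w2=1
t14.Δ1 w1=1 w0=0 clk=1 w2=1
t14.Δ2 w1=1 w0=0 clk=1 w2=0
t14.Δ3 w1=0 w0=0 clk=1 w2=0
t15.Δ0 w1=0 w0=0 clk=1 w2=0
t15.Δ1 w1=0 w0=0 clk=0 w2=0
t16.Δ0 w1=0 w0=0 clk=0 w2=0
t16.Δ1 w1=0 w0=0 clk=1 w2=0
t16.Δ2 w1=0 w0=0 clk=1 w2=1
t16.Δ3 w1=1 w0=0 clk=1 w2=1
t17.Δ0 w1=1 w0=0 clk=1 w2=1
t17.Δ1 w1=1 w0=0 clk=0 w2=1

1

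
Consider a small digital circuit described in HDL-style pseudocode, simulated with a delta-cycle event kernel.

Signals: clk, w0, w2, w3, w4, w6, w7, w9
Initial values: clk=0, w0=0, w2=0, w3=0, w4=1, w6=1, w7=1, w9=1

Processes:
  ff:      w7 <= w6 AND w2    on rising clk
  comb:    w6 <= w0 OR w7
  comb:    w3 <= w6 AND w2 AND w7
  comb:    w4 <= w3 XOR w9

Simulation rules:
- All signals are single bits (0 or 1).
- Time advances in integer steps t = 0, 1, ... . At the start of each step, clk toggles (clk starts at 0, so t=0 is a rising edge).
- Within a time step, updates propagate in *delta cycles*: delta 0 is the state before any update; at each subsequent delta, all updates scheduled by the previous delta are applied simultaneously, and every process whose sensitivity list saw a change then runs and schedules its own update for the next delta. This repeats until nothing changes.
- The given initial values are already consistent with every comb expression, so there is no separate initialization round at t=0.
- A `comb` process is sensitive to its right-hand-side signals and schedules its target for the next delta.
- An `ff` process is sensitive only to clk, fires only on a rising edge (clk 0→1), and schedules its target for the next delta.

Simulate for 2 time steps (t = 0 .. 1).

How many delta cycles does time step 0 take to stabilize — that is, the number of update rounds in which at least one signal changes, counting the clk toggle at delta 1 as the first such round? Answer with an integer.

t0.Δ0 w0=0 w7=1 w2=0 clk=0 w9=1 w3=0 w4=1 w6=1
t0.Δ1 w0=0 w7=1 w2=0 clk=1 w9=1 w3=0 w4=1 w6=1
t0.Δ2 w0=0 w7=0 w2=0 clk=1 w9=1 w3=0 w4=1 w6=1
t0.Δ3 w0=0 w7=0 w2=0 clk=1 w9=1 w3=0 w4=1 w6=0
t1.Δ0 w0=0 w7=0 w2=0 clk=1 w9=1 w3=0 w4=1 w6=0
t1.Δ1 w0=0 w7=0 w2=0 clk=0 w9=1 w3=0 w4=1 w6=0

3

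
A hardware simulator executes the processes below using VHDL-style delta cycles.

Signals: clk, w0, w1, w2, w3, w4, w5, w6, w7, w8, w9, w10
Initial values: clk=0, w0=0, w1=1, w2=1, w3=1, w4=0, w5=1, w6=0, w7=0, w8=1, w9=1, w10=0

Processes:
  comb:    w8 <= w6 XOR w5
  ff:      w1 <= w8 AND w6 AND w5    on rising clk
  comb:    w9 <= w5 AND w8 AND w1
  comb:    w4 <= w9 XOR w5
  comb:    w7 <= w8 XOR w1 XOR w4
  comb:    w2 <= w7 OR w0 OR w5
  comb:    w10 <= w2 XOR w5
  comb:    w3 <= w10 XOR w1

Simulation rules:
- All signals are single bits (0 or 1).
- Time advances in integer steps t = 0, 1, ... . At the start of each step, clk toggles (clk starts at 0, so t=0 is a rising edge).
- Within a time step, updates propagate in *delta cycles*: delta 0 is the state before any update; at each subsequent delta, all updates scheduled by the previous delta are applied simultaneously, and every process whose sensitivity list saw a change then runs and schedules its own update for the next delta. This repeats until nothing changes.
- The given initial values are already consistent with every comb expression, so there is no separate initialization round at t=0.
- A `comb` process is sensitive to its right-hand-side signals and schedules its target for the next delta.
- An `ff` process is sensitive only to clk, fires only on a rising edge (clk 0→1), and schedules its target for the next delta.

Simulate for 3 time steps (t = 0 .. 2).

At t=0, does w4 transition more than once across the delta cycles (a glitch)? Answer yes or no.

no

t0.Δ0 clk=0 w2=1 w9=1 w5=1 w7=0 w0=0 w3=1 w10=0 w8=1 w4=0 w6=0 w1=1
t0.Δ1 clk=1 w2=1 w9=1 w5=1 w7=0 w0=0 w3=1 w10=0 w8=1 w4=0 w6=0 w1=1
t0.Δ2 clk=1 w2=1 w9=1 w5=1 w7=0 w0=0 w3=1 w10=0 w8=1 w4=0 w6=0 w1=0
t0.Δ3 clk=1 w2=1 w9=0 w5=1 w7=1 w0=0 w3=0 w10=0 w8=1 w4=0 w6=0 w1=0
t0.Δ4 clk=1 w2=1 w9=0 w5=1 w7=1 w0=0 w3=0 w10=0 w8=1 w4=1 w6=0 w1=0
t0.Δ5 clk=1 w2=1 w9=0 w5=1 w7=0 w0=0 w3=0 w10=0 w8=1 w4=1 w6=0 w1=0
t1.Δ0 clk=1 w2=1 w9=0 w5=1 w7=0 w0=0 w3=0 w10=0 w8=1 w4=1 w6=0 w1=0
t1.Δ1 clk=0 w2=1 w9=0 w5=1 w7=0 w0=0 w3=0 w10=0 w8=1 w4=1 w6=0 w1=0
t2.Δ0 clk=0 w2=1 w9=0 w5=1 w7=0 w0=0 w3=0 w10=0 w8=1 w4=1 w6=0 w1=0
t2.Δ1 clk=1 w2=1 w9=0 w5=1 w7=0 w0=0 w3=0 w10=0 w8=1 w4=1 w6=0 w1=0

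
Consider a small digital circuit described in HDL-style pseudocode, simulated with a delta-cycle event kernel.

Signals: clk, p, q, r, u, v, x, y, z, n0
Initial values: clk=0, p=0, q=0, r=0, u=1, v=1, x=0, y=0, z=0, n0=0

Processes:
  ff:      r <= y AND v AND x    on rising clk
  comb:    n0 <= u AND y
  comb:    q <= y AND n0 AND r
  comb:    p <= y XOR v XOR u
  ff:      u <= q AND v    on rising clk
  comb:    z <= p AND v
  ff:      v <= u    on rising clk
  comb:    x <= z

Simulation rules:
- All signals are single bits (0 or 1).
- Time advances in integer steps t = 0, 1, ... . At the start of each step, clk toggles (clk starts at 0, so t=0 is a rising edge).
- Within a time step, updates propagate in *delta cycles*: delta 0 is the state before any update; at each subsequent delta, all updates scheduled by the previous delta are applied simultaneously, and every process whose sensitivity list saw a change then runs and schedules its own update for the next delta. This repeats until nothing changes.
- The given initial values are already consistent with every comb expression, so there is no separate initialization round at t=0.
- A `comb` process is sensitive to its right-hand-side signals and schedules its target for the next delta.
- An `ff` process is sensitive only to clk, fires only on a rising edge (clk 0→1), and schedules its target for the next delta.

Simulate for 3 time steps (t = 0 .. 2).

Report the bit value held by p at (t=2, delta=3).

0

[bits: r,n0,y,v,q,z,u,x,clk,p]
t=0: Δ0=0001001000 Δ1=0001001010 Δ2=0001000010 Δ3=0001000011 Δ4=0001010011 Δ5=0001010111 | 5Δ
t=1: Δ0=0001010111 Δ1=0001010101 | 1Δ
t=2: Δ0=0001010101 Δ1=0001010111 Δ2=0000010111 Δ3=0000000110 Δ4=0000000010 | 4Δ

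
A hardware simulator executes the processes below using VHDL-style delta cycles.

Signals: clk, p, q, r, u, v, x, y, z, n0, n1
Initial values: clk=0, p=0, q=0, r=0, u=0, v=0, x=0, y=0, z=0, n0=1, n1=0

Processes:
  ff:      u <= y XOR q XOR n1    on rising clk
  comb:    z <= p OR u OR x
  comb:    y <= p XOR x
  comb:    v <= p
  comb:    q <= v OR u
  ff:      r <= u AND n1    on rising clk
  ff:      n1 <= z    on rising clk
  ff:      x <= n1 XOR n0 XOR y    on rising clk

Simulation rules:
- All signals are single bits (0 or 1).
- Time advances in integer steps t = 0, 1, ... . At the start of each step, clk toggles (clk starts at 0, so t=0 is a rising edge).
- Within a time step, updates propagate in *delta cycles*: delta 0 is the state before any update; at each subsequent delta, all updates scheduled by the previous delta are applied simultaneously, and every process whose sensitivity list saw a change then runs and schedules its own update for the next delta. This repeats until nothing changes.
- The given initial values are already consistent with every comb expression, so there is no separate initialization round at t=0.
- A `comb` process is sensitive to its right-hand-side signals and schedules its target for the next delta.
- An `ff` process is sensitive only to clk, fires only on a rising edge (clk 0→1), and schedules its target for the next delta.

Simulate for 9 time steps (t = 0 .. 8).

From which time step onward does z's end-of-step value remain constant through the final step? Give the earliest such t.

t0.Δ0 n1=0 u=0 x=0 v=0 r=0 n0=1 z=0 clk=0 p=0 q=0 y=0
t0.Δ1 n1=0 u=0 x=0 v=0 r=0 n0=1 z=0 clk=1 p=0 q=0 y=0
t0.Δ2 n1=0 u=0 x=1 v=0 r=0 n0=1 z=0 clk=1 p=0 q=0 y=0
t0.Δ3 n1=0 u=0 x=1 v=0 r=0 n0=1 z=1 clk=1 p=0 q=0 y=1
t1.Δ0 n1=0 u=0 x=1 v=0 r=0 n0=1 z=1 clk=1 p=0 q=0 y=1
t1.Δ1 n1=0 u=0 x=1 v=0 r=0 n0=1 z=1 clk=0 p=0 q=0 y=1
t2.Δ0 n1=0 u=0 x=1 v=0 r=0 n0=1 z=1 clk=0 p=0 q=0 y=1
t2.Δ1 n1=0 u=0 x=1 v=0 r=0 n0=1 z=1 clk=1 p=0 q=0 y=1
t2.Δ2 n1=1 u=1 x=0 v=0 r=0 n0=1 z=1 clk=1 p=0 q=0 y=1
t2.Δ3 n1=1 u=1 x=0 v=0 r=0 n0=1 z=1 clk=1 p=0 q=1 y=0
t3.Δ0 n1=1 u=1 x=0 v=0 r=0 n0=1 z=1 clk=1 p=0 q=1 y=0
t3.Δ1 n1=1 u=1 x=0 v=0 r=0 n0=1 z=1 clk=0 p=0 q=1 y=0
t4.Δ0 n1=1 u=1 x=0 v=0 r=0 n0=1 z=1 clk=0 p=0 q=1 y=0
t4.Δ1 n1=1 u=1 x=0 v=0 r=0 n0=1 z=1 clk=1 p=0 q=1 y=0
t4.Δ2 n1=1 u=0 x=0 v=0 r=1 n0=1 z=1 clk=1 p=0 q=1 y=0
t4.Δ3 n1=1 u=0 x=0 v=0 r=1 n0=1 z=0 clk=1 p=0 q=0 y=0
t5.Δ0 n1=1 u=0 x=0 v=0 r=1 n0=1 z=0 clk=1 p=0 q=0 y=0
t5.Δ1 n1=1 u=0 x=0 v=0 r=1 n0=1 z=0 clk=0 p=0 q=0 y=0
t6.Δ0 n1=1 u=0 x=0 v=0 r=1 n0=1 z=0 clk=0 p=0 q=0 y=0
t6.Δ1 n1=1 u=0 x=0 v=0 r=1 n0=1 z=0 clk=1 p=0 q=0 y=0
t6.Δ2 n1=0 u=1 x=0 v=0 r=0 n0=1 z=0 clk=1 p=0 q=0 y=0
t6.Δ3 n1=0 u=1 x=0 v=0 r=0 n0=1 z=1 clk=1 p=0 q=1 y=0
t7.Δ0 n1=0 u=1 x=0 v=0 r=0 n0=1 z=1 clk=1 p=0 q=1 y=0
t7.Δ1 n1=0 u=1 x=0 v=0 r=0 n0=1 z=1 clk=0 p=0 q=1 y=0
t8.Δ0 n1=0 u=1 x=0 v=0 r=0 n0=1 z=1 clk=0 p=0 q=1 y=0
t8.Δ1 n1=0 u=1 x=0 v=0 r=0 n0=1 z=1 clk=1 p=0 q=1 y=0
t8.Δ2 n1=1 u=1 x=1 v=0 r=0 n0=1 z=1 clk=1 p=0 q=1 y=0
t8.Δ3 n1=1 u=1 x=1 v=0 r=0 n0=1 z=1 clk=1 p=0 q=1 y=1

6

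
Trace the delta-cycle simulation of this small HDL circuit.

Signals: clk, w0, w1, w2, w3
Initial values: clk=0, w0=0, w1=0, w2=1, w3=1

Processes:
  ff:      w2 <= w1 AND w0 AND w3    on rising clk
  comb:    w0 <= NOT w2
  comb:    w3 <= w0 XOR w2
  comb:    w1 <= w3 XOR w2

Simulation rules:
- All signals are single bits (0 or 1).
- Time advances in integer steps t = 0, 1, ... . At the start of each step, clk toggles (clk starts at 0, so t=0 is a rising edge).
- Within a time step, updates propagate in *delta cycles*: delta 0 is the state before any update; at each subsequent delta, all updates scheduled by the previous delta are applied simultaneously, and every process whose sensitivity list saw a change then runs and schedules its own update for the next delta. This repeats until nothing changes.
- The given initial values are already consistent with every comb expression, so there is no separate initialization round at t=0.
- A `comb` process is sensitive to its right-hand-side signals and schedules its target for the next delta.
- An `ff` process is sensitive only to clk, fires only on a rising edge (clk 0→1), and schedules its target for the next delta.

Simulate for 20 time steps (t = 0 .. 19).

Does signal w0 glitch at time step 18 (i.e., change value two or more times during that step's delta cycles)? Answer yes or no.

no

t0.Δ0 w3=1 w0=0 w2=1 clk=0 w1=0
t0.Δ1 w3=1 w0=0 w2=1 clk=1 w1=0
t0.Δ2 w3=1 w0=0 w2=0 clk=1 w1=0
t0.Δ3 w3=0 w0=1 w2=0 clk=1 w1=1
t0.Δ4 w3=1 w0=1 w2=0 clk=1 w1=0
t0.Δ5 w3=1 w0=1 w2=0 clk=1 w1=1
t1.Δ0 w3=1 w0=1 w2=0 clk=1 w1=1
t1.Δ1 w3=1 w0=1 w2=0 clk=0 w1=1
t2.Δ0 w3=1 w0=1 w2=0 clk=0 w1=1
t2.Δ1 w3=1 w0=1 w2=0 clk=1 w1=1
t2.Δ2 w3=1 w0=1 w2=1 clk=1 w1=1
t2.Δ3 w3=0 w0=0 w2=1 clk=1 w1=0
t2.Δ4 w3=1 w0=0 w2=1 clk=1 w1=1
t2.Δ5 w3=1 w0=0 w2=1 clk=1 w1=0
t3.Δ0 w3=1 w0=0 w2=1 clk=1 w1=0
t3.Δ1 w3=1 w0=0 w2=1 clk=0 w1=0
t4.Δ0 w3=1 w0=0 w2=1 clk=0 w1=0
t4.Δ1 w3=1 w0=0 w2=1 clk=1 w1=0
t4.Δ2 w3=1 w0=0 w2=0 clk=1 w1=0
t4.Δ3 w3=0 w0=1 w2=0 clk=1 w1=1
t4.Δ4 w3=1 w0=1 w2=0 clk=1 w1=0
t4.Δ5 w3=1 w0=1 w2=0 clk=1 w1=1
t5.Δ0 w3=1 w0=1 w2=0 clk=1 w1=1
t5.Δ1 w3=1 w0=1 w2=0 clk=0 w1=1
t6.Δ0 w3=1 w0=1 w2=0 clk=0 w1=1
t6.Δ1 w3=1 w0=1 w2=0 clk=1 w1=1
t6.Δ2 w3=1 w0=1 w2=1 clk=1 w1=1
t6.Δ3 w3=0 w0=0 w2=1 clk=1 w1=0
t6.Δ4 w3=1 w0=0 w2=1 clk=1 w1=1
t6.Δ5 w3=1 w0=0 w2=1 clk=1 w1=0
t7.Δ0 w3=1 w0=0 w2=1 clk=1 w1=0
t7.Δ1 w3=1 w0=0 w2=1 clk=0 w1=0
t8.Δ0 w3=1 w0=0 w2=1 clk=0 w1=0
t8.Δ1 w3=1 w0=0 w2=1 clk=1 w1=0
t8.Δ2 w3=1 w0=0 w2=0 clk=1 w1=0
t8.Δ3 w3=0 w0=1 w2=0 clk=1 w1=1
t8.Δ4 w3=1 w0=1 w2=0 clk=1 w1=0
t8.Δ5 w3=1 w0=1 w2=0 clk=1 w1=1
t9.Δ0 w3=1 w0=1 w2=0 clk=1 w1=1
t9.Δ1 w3=1 w0=1 w2=0 clk=0 w1=1
t10.Δ0 w3=1 w0=1 w2=0 clk=0 w1=1
t10.Δ1 w3=1 w0=1 w2=0 clk=1 w1=1
t10.Δ2 w3=1 w0=1 w2=1 clk=1 w1=1
t10.Δ3 w3=0 w0=0 w2=1 clk=1 w1=0
t10.Δ4 w3=1 w0=0 w2=1 clk=1 w1=1
t10.Δ5 w3=1 w0=0 w2=1 clk=1 w1=0
t11.Δ0 w3=1 w0=0 w2=1 clk=1 w1=0
t11.Δ1 w3=1 w0=0 w2=1 clk=0 w1=0
t12.Δ0 w3=1 w0=0 w2=1 clk=0 w1=0
t12.Δ1 w3=1 w0=0 w2=1 clk=1 w1=0
t12.Δ2 w3=1 w0=0 w2=0 clk=1 w1=0
t12.Δ3 w3=0 w0=1 w2=0 clk=1 w1=1
t12.Δ4 w3=1 w0=1 w2=0 clk=1 w1=0
t12.Δ5 w3=1 w0=1 w2=0 clk=1 w1=1
t13.Δ0 w3=1 w0=1 w2=0 clk=1 w1=1
t13.Δ1 w3=1 w0=1 w2=0 clk=0 w1=1
t14.Δ0 w3=1 w0=1 w2=0 clk=0 w1=1
t14.Δ1 w3=1 w0=1 w2=0 clk=1 w1=1
t14.Δ2 w3=1 w0=1 w2=1 clk=1 w1=1
t14.Δ3 w3=0 w0=0 w2=1 clk=1 w1=0
t14.Δ4 w3=1 w0=0 w2=1 clk=1 w1=1
t14.Δ5 w3=1 w0=0 w2=1 clk=1 w1=0
t15.Δ0 w3=1 w0=0 w2=1 clk=1 w1=0
t15.Δ1 w3=1 w0=0 w2=1 clk=0 w1=0
t16.Δ0 w3=1 w0=0 w2=1 clk=0 w1=0
t16.Δ1 w3=1 w0=0 w2=1 clk=1 w1=0
t16.Δ2 w3=1 w0=0 w2=0 clk=1 w1=0
t16.Δ3 w3=0 w0=1 w2=0 clk=1 w1=1
t16.Δ4 w3=1 w0=1 w2=0 clk=1 w1=0
t16.Δ5 w3=1 w0=1 w2=0 clk=1 w1=1
t17.Δ0 w3=1 w0=1 w2=0 clk=1 w1=1
t17.Δ1 w3=1 w0=1 w2=0 clk=0 w1=1
t18.Δ0 w3=1 w0=1 w2=0 clk=0 w1=1
t18.Δ1 w3=1 w0=1 w2=0 clk=1 w1=1
t18.Δ2 w3=1 w0=1 w2=1 clk=1 w1=1
t18.Δ3 w3=0 w0=0 w2=1 clk=1 w1=0
t18.Δ4 w3=1 w0=0 w2=1 clk=1 w1=1
t18.Δ5 w3=1 w0=0 w2=1 clk=1 w1=0
t19.Δ0 w3=1 w0=0 w2=1 clk=1 w1=0
t19.Δ1 w3=1 w0=0 w2=1 clk=0 w1=0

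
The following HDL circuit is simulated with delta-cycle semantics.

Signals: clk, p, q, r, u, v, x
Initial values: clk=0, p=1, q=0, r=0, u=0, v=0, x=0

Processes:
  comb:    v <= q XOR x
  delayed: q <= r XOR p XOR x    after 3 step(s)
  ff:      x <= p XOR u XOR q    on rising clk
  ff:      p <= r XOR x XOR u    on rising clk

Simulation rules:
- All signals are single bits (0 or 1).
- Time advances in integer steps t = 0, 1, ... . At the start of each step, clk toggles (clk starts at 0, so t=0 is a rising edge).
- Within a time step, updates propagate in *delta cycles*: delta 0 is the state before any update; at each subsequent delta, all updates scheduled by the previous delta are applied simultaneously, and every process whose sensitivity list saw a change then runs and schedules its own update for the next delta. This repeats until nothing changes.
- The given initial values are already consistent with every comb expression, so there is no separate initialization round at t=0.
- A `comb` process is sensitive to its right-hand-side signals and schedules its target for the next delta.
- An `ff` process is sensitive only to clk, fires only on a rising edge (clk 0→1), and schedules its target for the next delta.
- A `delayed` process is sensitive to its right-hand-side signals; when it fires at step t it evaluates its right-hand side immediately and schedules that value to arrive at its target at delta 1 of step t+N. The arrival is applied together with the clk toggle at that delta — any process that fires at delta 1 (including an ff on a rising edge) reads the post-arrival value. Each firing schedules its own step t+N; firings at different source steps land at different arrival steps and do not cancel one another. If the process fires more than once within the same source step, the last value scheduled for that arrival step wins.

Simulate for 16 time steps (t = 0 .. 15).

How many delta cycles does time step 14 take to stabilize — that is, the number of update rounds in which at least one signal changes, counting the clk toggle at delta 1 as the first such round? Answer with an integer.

3

[bits: r,p,q,v,u,x,clk]
t=0: Δ0=0100000 Δ1=0100001 Δ2=0000011 Δ3=0001011 | 3Δ
t=1: Δ0=0001011 Δ1=0001010 | 1Δ
t=2: Δ0=0001010 Δ1=0001011 Δ2=0101001 Δ3=0100001 | 3Δ
t=3: Δ0=0100001 Δ1=0110000 Δ2=0111000 | 2Δ
t=4: Δ0=0111000 Δ1=0111001 Δ2=0011001 | 2Δ
t=5: Δ0=0011001 Δ1=0011000 | 1Δ
t=6: Δ0=0011000 Δ1=0011001 Δ2=0011011 Δ3=0010011 | 3Δ
t=7: Δ0=0010011 Δ1=0000010 Δ2=0001010 | 2Δ
t=8: Δ0=0001010 Δ1=0001011 Δ2=0101001 Δ3=0100001 | 3Δ
t=9: Δ0=0100001 Δ1=0110000 Δ2=0111000 | 2Δ
t=10: Δ0=0111000 Δ1=0111001 Δ2=0011001 | 2Δ
t=11: Δ0=0011001 Δ1=0011000 | 1Δ
t=12: Δ0=0011000 Δ1=0011001 Δ2=0011011 Δ3=0010011 | 3Δ
t=13: Δ0=0010011 Δ1=0000010 Δ2=0001010 | 2Δ
t=14: Δ0=0001010 Δ1=0001011 Δ2=0101001 Δ3=0100001 | 3Δ
t=15: Δ0=0100001 Δ1=0110000 Δ2=0111000 | 2Δ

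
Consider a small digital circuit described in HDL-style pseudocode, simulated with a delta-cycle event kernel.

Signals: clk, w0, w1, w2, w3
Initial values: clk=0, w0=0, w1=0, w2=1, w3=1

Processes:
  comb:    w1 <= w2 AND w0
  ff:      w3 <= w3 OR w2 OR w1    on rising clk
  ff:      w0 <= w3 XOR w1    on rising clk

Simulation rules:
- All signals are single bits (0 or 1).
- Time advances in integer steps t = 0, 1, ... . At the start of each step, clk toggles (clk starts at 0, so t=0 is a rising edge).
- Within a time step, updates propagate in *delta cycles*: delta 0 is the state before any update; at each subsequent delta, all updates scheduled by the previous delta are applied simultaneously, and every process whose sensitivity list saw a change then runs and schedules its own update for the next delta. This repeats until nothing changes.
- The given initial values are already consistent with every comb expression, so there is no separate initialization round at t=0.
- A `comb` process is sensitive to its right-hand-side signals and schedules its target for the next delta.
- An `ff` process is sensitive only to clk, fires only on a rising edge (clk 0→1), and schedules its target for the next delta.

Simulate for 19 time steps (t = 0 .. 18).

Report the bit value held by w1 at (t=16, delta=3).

t=0 Δ0: w1=0 w3=1 clk=0 w0=0 w2=1
  Δ1: clk:0→1
  Δ2: w0:0→1
  Δ3: w1:0→1
  (3Δ to stable)
t=1 Δ0: w1=1 w3=1 clk=1 w0=1 w2=1
  Δ1: clk:1→0
  (1Δ to stable)
t=2 Δ0: w1=1 w3=1 clk=0 w0=1 w2=1
  Δ1: clk:0→1
  Δ2: w0:1→0
  Δ3: w1:1→0
  (3Δ to stable)
t=3 Δ0: w1=0 w3=1 clk=1 w0=0 w2=1
  Δ1: clk:1→0
  (1Δ to stable)
t=4 Δ0: w1=0 w3=1 clk=0 w0=0 w2=1
  Δ1: clk:0→1
  Δ2: w0:0→1
  Δ3: w1:0→1
  (3Δ to stable)
t=5 Δ0: w1=1 w3=1 clk=1 w0=1 w2=1
  Δ1: clk:1→0
  (1Δ to stable)
t=6 Δ0: w1=1 w3=1 clk=0 w0=1 w2=1
  Δ1: clk:0→1
  Δ2: w0:1→0
  Δ3: w1:1→0
  (3Δ to stable)
t=7 Δ0: w1=0 w3=1 clk=1 w0=0 w2=1
  Δ1: clk:1→0
  (1Δ to stable)
t=8 Δ0: w1=0 w3=1 clk=0 w0=0 w2=1
  Δ1: clk:0→1
  Δ2: w0:0→1
  Δ3: w1:0→1
  (3Δ to stable)
t=9 Δ0: w1=1 w3=1 clk=1 w0=1 w2=1
  Δ1: clk:1→0
  (1Δ to stable)
t=10 Δ0: w1=1 w3=1 clk=0 w0=1 w2=1
  Δ1: clk:0→1
  Δ2: w0:1→0
  Δ3: w1:1→0
  (3Δ to stable)
t=11 Δ0: w1=0 w3=1 clk=1 w0=0 w2=1
  Δ1: clk:1→0
  (1Δ to stable)
t=12 Δ0: w1=0 w3=1 clk=0 w0=0 w2=1
  Δ1: clk:0→1
  Δ2: w0:0→1
  Δ3: w1:0→1
  (3Δ to stable)
t=13 Δ0: w1=1 w3=1 clk=1 w0=1 w2=1
  Δ1: clk:1→0
  (1Δ to stable)
t=14 Δ0: w1=1 w3=1 clk=0 w0=1 w2=1
  Δ1: clk:0→1
  Δ2: w0:1→0
  Δ3: w1:1→0
  (3Δ to stable)
t=15 Δ0: w1=0 w3=1 clk=1 w0=0 w2=1
  Δ1: clk:1→0
  (1Δ to stable)
t=16 Δ0: w1=0 w3=1 clk=0 w0=0 w2=1
  Δ1: clk:0→1
  Δ2: w0:0→1
  Δ3: w1:0→1
  (3Δ to stable)
t=17 Δ0: w1=1 w3=1 clk=1 w0=1 w2=1
  Δ1: clk:1→0
  (1Δ to stable)
t=18 Δ0: w1=1 w3=1 clk=0 w0=1 w2=1
  Δ1: clk:0→1
  Δ2: w0:1→0
  Δ3: w1:1→0
  (3Δ to stable)

1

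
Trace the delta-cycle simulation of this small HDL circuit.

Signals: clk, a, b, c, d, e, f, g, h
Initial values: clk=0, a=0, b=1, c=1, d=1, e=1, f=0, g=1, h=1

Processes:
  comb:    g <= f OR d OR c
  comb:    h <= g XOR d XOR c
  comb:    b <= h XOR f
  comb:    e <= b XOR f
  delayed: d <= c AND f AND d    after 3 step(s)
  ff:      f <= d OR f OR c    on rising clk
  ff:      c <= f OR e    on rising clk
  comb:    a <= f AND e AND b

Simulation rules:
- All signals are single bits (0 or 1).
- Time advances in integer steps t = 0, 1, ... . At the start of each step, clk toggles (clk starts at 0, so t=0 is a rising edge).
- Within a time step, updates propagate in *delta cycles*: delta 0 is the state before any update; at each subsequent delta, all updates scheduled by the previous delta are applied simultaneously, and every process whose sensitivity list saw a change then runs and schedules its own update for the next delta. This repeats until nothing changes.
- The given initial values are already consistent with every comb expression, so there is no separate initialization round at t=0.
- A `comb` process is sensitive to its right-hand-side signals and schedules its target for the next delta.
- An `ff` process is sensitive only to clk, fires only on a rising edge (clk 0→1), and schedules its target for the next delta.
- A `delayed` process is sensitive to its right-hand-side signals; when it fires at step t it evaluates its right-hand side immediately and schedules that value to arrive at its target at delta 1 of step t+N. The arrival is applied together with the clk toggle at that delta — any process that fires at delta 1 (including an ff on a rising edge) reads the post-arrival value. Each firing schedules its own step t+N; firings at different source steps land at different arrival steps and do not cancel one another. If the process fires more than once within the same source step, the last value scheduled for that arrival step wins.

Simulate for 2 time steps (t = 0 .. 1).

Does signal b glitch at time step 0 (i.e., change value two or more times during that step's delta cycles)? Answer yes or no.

[bits: c,clk,d,a,h,f,g,b,e]
t=0: Δ0=101010111 Δ1=111010111 Δ2=111011111 Δ3=111111100 Δ4=111011101 | 4Δ
t=1: Δ0=111011101 Δ1=101011101 | 1Δ

no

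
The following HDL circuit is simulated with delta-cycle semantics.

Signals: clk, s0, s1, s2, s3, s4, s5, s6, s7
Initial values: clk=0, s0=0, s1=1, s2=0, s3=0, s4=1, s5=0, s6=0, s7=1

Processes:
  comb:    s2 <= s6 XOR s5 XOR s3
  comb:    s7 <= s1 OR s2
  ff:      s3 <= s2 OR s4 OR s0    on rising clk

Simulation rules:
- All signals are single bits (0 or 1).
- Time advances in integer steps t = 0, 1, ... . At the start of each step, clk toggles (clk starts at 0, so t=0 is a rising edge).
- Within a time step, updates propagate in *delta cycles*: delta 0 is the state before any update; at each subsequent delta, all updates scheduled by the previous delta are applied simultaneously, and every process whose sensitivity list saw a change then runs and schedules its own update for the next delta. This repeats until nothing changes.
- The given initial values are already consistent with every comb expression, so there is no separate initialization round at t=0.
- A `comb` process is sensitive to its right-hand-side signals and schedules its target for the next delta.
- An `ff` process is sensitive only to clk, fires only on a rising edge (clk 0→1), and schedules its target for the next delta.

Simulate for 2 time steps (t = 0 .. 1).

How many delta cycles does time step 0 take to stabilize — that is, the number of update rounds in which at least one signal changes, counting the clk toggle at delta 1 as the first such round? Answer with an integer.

3

t=0 Δ0: clk=0 s0=0 s6=0 s2=0 s5=0 s4=1 s7=1 s3=0 s1=1
  Δ1: clk:0→1
  Δ2: s3:0→1
  Δ3: s2:0→1
  (3Δ to stable)
t=1 Δ0: clk=1 s0=0 s6=0 s2=1 s5=0 s4=1 s7=1 s3=1 s1=1
  Δ1: clk:1→0
  (1Δ to stable)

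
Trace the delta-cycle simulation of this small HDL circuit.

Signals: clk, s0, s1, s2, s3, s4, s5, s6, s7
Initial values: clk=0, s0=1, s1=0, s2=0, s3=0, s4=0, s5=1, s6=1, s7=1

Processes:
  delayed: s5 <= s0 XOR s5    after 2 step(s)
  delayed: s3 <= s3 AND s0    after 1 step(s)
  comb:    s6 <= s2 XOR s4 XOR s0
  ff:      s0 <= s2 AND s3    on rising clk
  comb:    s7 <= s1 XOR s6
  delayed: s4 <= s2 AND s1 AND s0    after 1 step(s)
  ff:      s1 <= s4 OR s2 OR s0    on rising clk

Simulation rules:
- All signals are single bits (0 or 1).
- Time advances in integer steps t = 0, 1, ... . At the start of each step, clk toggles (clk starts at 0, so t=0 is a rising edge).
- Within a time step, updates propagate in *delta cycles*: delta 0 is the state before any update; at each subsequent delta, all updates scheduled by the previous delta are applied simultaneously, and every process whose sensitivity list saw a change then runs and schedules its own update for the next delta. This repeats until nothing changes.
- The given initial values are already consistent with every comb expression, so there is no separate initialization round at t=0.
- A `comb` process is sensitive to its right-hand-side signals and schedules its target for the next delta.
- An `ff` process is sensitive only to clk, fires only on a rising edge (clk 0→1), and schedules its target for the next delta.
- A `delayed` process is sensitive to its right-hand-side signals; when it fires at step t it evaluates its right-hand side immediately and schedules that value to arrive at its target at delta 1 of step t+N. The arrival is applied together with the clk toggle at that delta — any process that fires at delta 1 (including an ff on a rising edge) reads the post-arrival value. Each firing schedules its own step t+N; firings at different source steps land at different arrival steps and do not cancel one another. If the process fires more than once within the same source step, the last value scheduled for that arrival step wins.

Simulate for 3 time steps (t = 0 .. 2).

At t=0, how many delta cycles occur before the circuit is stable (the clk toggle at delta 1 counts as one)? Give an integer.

[bits: s6,s1,clk,s3,s4,s2,s0,s5,s7]
t=0: Δ0=100000111 Δ1=101000111 Δ2=111000011 Δ3=011000010 Δ4=011000011 | 4Δ
t=1: Δ0=011000011 Δ1=010000011 | 1Δ
t=2: Δ0=010000011 Δ1=011000011 Δ2=001000011 Δ3=001000010 | 3Δ

4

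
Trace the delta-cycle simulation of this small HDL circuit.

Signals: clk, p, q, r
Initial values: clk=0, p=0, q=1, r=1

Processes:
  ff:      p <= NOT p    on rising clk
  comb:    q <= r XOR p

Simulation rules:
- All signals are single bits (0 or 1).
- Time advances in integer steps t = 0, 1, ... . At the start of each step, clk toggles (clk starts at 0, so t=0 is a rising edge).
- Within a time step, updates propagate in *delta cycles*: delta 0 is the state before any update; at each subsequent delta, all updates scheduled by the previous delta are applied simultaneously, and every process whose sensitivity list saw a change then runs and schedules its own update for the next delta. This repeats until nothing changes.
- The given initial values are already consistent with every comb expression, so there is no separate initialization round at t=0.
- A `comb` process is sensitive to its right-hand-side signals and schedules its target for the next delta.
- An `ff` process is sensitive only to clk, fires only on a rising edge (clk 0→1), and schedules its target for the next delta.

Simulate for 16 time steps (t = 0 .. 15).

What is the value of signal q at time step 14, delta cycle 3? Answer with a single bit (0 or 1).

1

t0.Δ0 r=1 p=0 q=1 clk=0
t0.Δ1 r=1 p=0 q=1 clk=1
t0.Δ2 r=1 p=1 q=1 clk=1
t0.Δ3 r=1 p=1 q=0 clk=1
t1.Δ0 r=1 p=1 q=0 clk=1
t1.Δ1 r=1 p=1 q=0 clk=0
t2.Δ0 r=1 p=1 q=0 clk=0
t2.Δ1 r=1 p=1 q=0 clk=1
t2.Δ2 r=1 p=0 q=0 clk=1
t2.Δ3 r=1 p=0 q=1 clk=1
t3.Δ0 r=1 p=0 q=1 clk=1
t3.Δ1 r=1 p=0 q=1 clk=0
t4.Δ0 r=1 p=0 q=1 clk=0
t4.Δ1 r=1 p=0 q=1 clk=1
t4.Δ2 r=1 p=1 q=1 clk=1
t4.Δ3 r=1 p=1 q=0 clk=1
t5.Δ0 r=1 p=1 q=0 clk=1
t5.Δ1 r=1 p=1 q=0 clk=0
t6.Δ0 r=1 p=1 q=0 clk=0
t6.Δ1 r=1 p=1 q=0 clk=1
t6.Δ2 r=1 p=0 q=0 clk=1
t6.Δ3 r=1 p=0 q=1 clk=1
t7.Δ0 r=1 p=0 q=1 clk=1
t7.Δ1 r=1 p=0 q=1 clk=0
t8.Δ0 r=1 p=0 q=1 clk=0
t8.Δ1 r=1 p=0 q=1 clk=1
t8.Δ2 r=1 p=1 q=1 clk=1
t8.Δ3 r=1 p=1 q=0 clk=1
t9.Δ0 r=1 p=1 q=0 clk=1
t9.Δ1 r=1 p=1 q=0 clk=0
t10.Δ0 r=1 p=1 q=0 clk=0
t10.Δ1 r=1 p=1 q=0 clk=1
t10.Δ2 r=1 p=0 q=0 clk=1
t10.Δ3 r=1 p=0 q=1 clk=1
t11.Δ0 r=1 p=0 q=1 clk=1
t11.Δ1 r=1 p=0 q=1 clk=0
t12.Δ0 r=1 p=0 q=1 clk=0
t12.Δ1 r=1 p=0 q=1 clk=1
t12.Δ2 r=1 p=1 q=1 clk=1
t12.Δ3 r=1 p=1 q=0 clk=1
t13.Δ0 r=1 p=1 q=0 clk=1
t13.Δ1 r=1 p=1 q=0 clk=0
t14.Δ0 r=1 p=1 q=0 clk=0
t14.Δ1 r=1 p=1 q=0 clk=1
t14.Δ2 r=1 p=0 q=0 clk=1
t14.Δ3 r=1 p=0 q=1 clk=1
t15.Δ0 r=1 p=0 q=1 clk=1
t15.Δ1 r=1 p=0 q=1 clk=0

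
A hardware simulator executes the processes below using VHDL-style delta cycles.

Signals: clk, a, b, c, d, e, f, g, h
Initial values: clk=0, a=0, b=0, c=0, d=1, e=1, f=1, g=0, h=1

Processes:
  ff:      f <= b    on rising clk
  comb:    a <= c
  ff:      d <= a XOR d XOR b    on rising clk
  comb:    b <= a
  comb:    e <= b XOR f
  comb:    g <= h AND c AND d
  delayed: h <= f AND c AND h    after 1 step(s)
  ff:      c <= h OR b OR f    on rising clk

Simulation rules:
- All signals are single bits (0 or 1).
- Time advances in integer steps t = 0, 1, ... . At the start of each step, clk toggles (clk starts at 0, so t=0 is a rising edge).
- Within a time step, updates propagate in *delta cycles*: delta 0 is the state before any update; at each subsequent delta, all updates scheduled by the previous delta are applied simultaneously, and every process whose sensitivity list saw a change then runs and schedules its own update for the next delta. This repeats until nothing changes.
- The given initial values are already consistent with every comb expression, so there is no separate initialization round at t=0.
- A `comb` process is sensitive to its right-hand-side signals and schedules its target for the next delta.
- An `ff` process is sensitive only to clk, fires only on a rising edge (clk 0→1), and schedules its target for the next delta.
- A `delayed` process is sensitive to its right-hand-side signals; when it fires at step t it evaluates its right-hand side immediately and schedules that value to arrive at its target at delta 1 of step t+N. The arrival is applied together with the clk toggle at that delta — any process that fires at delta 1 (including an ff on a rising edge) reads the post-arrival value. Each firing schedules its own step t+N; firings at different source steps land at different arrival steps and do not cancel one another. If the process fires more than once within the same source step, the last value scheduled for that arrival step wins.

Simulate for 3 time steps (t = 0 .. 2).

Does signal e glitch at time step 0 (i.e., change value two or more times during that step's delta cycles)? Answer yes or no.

yes

t0.Δ0 clk=0 g=0 e=1 c=0 h=1 d=1 b=0 f=1 a=0
t0.Δ1 clk=1 g=0 e=1 c=0 h=1 d=1 b=0 f=1 a=0
t0.Δ2 clk=1 g=0 e=1 c=1 h=1 d=1 b=0 f=0 a=0
t0.Δ3 clk=1 g=1 e=0 c=1 h=1 d=1 b=0 f=0 a=1
t0.Δ4 clk=1 g=1 e=0 c=1 h=1 d=1 b=1 f=0 a=1
t0.Δ5 clk=1 g=1 e=1 c=1 h=1 d=1 b=1 f=0 a=1
t1.Δ0 clk=1 g=1 e=1 c=1 h=1 d=1 b=1 f=0 a=1
t1.Δ1 clk=0 g=1 e=1 c=1 h=0 d=1 b=1 f=0 a=1
t1.Δ2 clk=0 g=0 e=1 c=1 h=0 d=1 b=1 f=0 a=1
t2.Δ0 clk=0 g=0 e=1 c=1 h=0 d=1 b=1 f=0 a=1
t2.Δ1 clk=1 g=0 e=1 c=1 h=0 d=1 b=1 f=0 a=1
t2.Δ2 clk=1 g=0 e=1 c=1 h=0 d=1 b=1 f=1 a=1
t2.Δ3 clk=1 g=0 e=0 c=1 h=0 d=1 b=1 f=1 a=1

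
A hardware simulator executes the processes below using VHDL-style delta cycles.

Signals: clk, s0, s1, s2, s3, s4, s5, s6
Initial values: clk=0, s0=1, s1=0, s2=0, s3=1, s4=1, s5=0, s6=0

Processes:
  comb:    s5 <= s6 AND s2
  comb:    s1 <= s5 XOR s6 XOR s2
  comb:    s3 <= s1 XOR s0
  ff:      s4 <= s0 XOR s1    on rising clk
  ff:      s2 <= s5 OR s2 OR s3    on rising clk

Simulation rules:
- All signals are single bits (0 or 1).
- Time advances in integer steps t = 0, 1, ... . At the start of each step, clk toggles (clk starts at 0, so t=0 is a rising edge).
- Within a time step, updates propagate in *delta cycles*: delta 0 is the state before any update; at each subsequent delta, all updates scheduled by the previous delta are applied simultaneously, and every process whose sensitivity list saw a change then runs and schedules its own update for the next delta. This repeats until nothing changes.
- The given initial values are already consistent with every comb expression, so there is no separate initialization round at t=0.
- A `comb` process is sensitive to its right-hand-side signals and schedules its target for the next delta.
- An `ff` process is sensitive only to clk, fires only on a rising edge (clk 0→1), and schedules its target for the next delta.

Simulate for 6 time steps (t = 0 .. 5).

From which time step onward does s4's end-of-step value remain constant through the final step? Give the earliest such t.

2

t0.Δ0 s1=0 s2=0 s3=1 s4=1 clk=0 s5=0 s0=1 s6=0
t0.Δ1 s1=0 s2=0 s3=1 s4=1 clk=1 s5=0 s0=1 s6=0
t0.Δ2 s1=0 s2=1 s3=1 s4=1 clk=1 s5=0 s0=1 s6=0
t0.Δ3 s1=1 s2=1 s3=1 s4=1 clk=1 s5=0 s0=1 s6=0
t0.Δ4 s1=1 s2=1 s3=0 s4=1 clk=1 s5=0 s0=1 s6=0
t1.Δ0 s1=1 s2=1 s3=0 s4=1 clk=1 s5=0 s0=1 s6=0
t1.Δ1 s1=1 s2=1 s3=0 s4=1 clk=0 s5=0 s0=1 s6=0
t2.Δ0 s1=1 s2=1 s3=0 s4=1 clk=0 s5=0 s0=1 s6=0
t2.Δ1 s1=1 s2=1 s3=0 s4=1 clk=1 s5=0 s0=1 s6=0
t2.Δ2 s1=1 s2=1 s3=0 s4=0 clk=1 s5=0 s0=1 s6=0
t3.Δ0 s1=1 s2=1 s3=0 s4=0 clk=1 s5=0 s0=1 s6=0
t3.Δ1 s1=1 s2=1 s3=0 s4=0 clk=0 s5=0 s0=1 s6=0
t4.Δ0 s1=1 s2=1 s3=0 s4=0 clk=0 s5=0 s0=1 s6=0
t4.Δ1 s1=1 s2=1 s3=0 s4=0 clk=1 s5=0 s0=1 s6=0
t5.Δ0 s1=1 s2=1 s3=0 s4=0 clk=1 s5=0 s0=1 s6=0
t5.Δ1 s1=1 s2=1 s3=0 s4=0 clk=0 s5=0 s0=1 s6=0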